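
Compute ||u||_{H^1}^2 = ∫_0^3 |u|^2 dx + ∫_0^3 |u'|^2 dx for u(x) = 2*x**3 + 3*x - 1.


||u||_{H^1}^2 = 136833/35

The H^1 norm (squared) on an interval (0, L) is
  ||u||_{H^1}^2 = ∫_0^L u(x)^2 dx + ∫_0^L u'(x)^2 dx.
Compute u'(x) = 6*x**2 + 3.
Then u(x)^2 = 4*x**6 + 12*x**4 - 4*x**3 + 9*x**2 - 6*x + 1 and u'(x)^2 = 36*x**4 + 36*x**2 + 9.
Integrate each monomial from 0 to 3 using ∫_0^3 c·x^n dx = c·3^(n+1)/(n+1):
  ∫_0^3 u(x)^2 dx = ∫_0^3 (4*x^6 + 12*x^4 - 4*x^3 + 9*x^2 - 6*x + 1) dx. Term by term:
    ∫_0^3 4*x^6 dx = 8748/7;  ∫_0^3 12*x^4 dx = 2916/5;  ∫_0^3 -4*x^3 dx = -81;
    ∫_0^3 9*x^2 dx = 81;  ∫_0^3 -6*x dx = -27;  ∫_0^3 1 dx = 3.
  Sum: 8748/7 + 2916/5 − 81 + 81 − 27 + 3 = 63312/35.
  ∫_0^3 u'(x)^2 dx = ∫_0^3 (36*x^4 + 36*x^2 + 9) dx. Term by term:
    ∫_0^3 36*x^4 dx = 8748/5;  ∫_0^3 36*x^2 dx = 324;  ∫_0^3 9 dx = 27.
  Sum: 8748/5 + 324 + 27 = 10503/5.
Adding: ||u||_{H^1}^2 = 63312/35 + 10503/5 = 136833/35.


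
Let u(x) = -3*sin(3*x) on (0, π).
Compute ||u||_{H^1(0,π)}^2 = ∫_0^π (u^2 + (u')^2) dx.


||u||_{H^1(0,π)}^2 = 45*π

u'(x) = -9*cos(3*x).
Expand u² and (u')² and integrate term by term on (0, π), using: for integers n ≥ 1, ∫_0^π sin²(nx) dx = ∫_0^π cos²(nx) dx = π/2; for n ≠ n', ∫_0^π sin(nx)sin(n'x) dx = ∫_0^π cos(nx)cos(n'x) dx = 0; and by product-to-sum, ∫_0^π sin(nx)cos(n'x) dx = ½∫_0^π [sin((n+n')x) + sin((n−n')x)] dx, which is 0 when n+n' is even and 2n/(n²−n'²) when n+n' is odd (it need not vanish on (0, π)).
  u² squared terms: (-3)²·∫sin(3x)² dx = 9·π/2 = 9*π/2.
  So ∫_0^π u² dx = 9*π/2.
  (u')² squared terms: (-9)²·∫cos(3x)² dx = 81·π/2 = 81*π/2.
  So ∫_0^π (u')² dx = 81*π/2.
||u||_{H^1}^2 = (9*π/2) + (81*π/2) = 45*π.


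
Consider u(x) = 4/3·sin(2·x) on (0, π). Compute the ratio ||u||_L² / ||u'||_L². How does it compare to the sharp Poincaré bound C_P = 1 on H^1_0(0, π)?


||u||_L² / ||u'||_L² = 1/2 < C_P = 1.

u(x) = 4/3·sin(2·x), so u'(x) = 8*cos(2*x)/3.
Writing u(x) = A·sin(kπx/L) with A = 4/3 and k = 2, use ∫_0^L sin²(kπx/L) dx = L/2 and ∫_0^L cos²(kπx/L) dx = L/2.
u² = 16/9·sin²(2·x) and (u')² = 64/9·cos²(2·x), and each of sin², cos² integrates to L/2 = π/2 over (0, π).
∫_0^π u² dx = 8*π/9, so ||u||_L² = 2*sqrt(2)*sqrt(π)/3.
∫_0^π (u')² dx = 32*π/9, so ||u'||_L² = 4*sqrt(2)*sqrt(π)/3.
Ratio ||u||_L² / ||u'||_L² = 1/2.
Sharp Poincaré constant on H^1_0(0, π) is C_P = L/π = 1, achieved by sin(x).
This is the k = 2 harmonic; the ratio L/(kπ) is strictly less than C_P = L/π, consistent with the sharp inequality ||u||_L² ≤ C_P ||u'||_L².


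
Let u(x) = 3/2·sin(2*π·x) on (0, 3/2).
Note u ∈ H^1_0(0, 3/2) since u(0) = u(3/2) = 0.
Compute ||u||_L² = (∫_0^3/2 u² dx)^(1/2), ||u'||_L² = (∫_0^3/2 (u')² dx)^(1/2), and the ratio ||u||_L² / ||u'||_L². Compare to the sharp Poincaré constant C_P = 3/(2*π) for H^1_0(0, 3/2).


||u||_L² / ||u'||_L² = 1/(2*π) < C_P = 3/(2*π).

u(x) = 3/2·sin(2*π·x), so u'(x) = 3*π*cos(2*π*x).
Writing u(x) = A·sin(kπx/L) with A = 3/2 and k = 3, use ∫_0^L sin²(kπx/L) dx = L/2 and ∫_0^L cos²(kπx/L) dx = L/2.
u² = 9/4·sin²(2*π·x) and (u')² = 9*π^2·cos²(2*π·x), and each of sin², cos² integrates to L/2 = 3/4 over (0, 3/2).
∫_0^3/2 u² dx = 27/16, so ||u||_L² = 3*sqrt(3)/4.
∫_0^3/2 (u')² dx = 27*π^2/4, so ||u'||_L² = 3*sqrt(3)*π/2.
Ratio ||u||_L² / ||u'||_L² = 1/(2*π).
Sharp Poincaré constant on H^1_0(0, 3/2) is C_P = L/π = 3/(2*π), achieved by sin(2*π/3·x).
This is the k = 3 harmonic; the ratio L/(kπ) is strictly less than C_P = L/π, consistent with the sharp inequality ||u||_L² ≤ C_P ||u'||_L².


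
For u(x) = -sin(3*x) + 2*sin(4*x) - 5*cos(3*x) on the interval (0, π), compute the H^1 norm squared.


||u||_{H^1(0,π)}^2 = -1600/7 + 164*π

u'(x) = 15*sin(3*x) - 3*cos(3*x) + 8*cos(4*x).
Expand u² and (u')² and integrate term by term on (0, π), using: for integers n ≥ 1, ∫_0^π sin²(nx) dx = ∫_0^π cos²(nx) dx = π/2; for n ≠ n', ∫_0^π sin(nx)sin(n'x) dx = ∫_0^π cos(nx)cos(n'x) dx = 0; and by product-to-sum, ∫_0^π sin(nx)cos(n'x) dx = ½∫_0^π [sin((n+n')x) + sin((n−n')x)] dx, which is 0 when n+n' is even and 2n/(n²−n'²) when n+n' is odd (it need not vanish on (0, π)).
  u² squared terms: (-1)²·∫sin(3x)² dx = 1·π/2 = π/2;  (-5)²·∫cos(3x)² dx = 25·π/2 = 25*π/2;  (2)²·∫sin(4x)² dx = 4·π/2 = 2*π.
  u² cross terms: 2·(-1)·(-5)·∫sin(3x)·cos(3x) dx = 10·(0) = 0;  2·(-1)·(2)·∫sin(3x)·sin(4x) dx = -4·(0) = 0;  2·(-5)·(2)·∫cos(3x)·sin(4x) dx = -20·(8/7) = -160/7.
  So ∫_0^π u² dx = π/2 + 25*π/2 + 2*π + 0 + 0 − 160/7 = -160/7 + 15*π.
  (u')² squared terms: (-3)²·∫cos(3x)² dx = 9·π/2 = 9*π/2;  (8)²·∫cos(4x)² dx = 64·π/2 = 32*π;  (15)²·∫sin(3x)² dx = 225·π/2 = 225*π/2.
  (u')² cross terms: 2·(-3)·(8)·∫cos(3x)·cos(4x) dx = -48·(0) = 0;  2·(-3)·(15)·∫cos(3x)·sin(3x) dx = -90·(0) = 0;  2·(8)·(15)·∫cos(4x)·sin(3x) dx = 240·(-6/7) = -1440/7.
  So ∫_0^π (u')² dx = 9*π/2 + 32*π + 225*π/2 + 0 + 0 − 1440/7 = -1440/7 + 149*π.
||u||_{H^1}^2 = (-160/7 + 15*π) + (-1440/7 + 149*π) = -1600/7 + 164*π.


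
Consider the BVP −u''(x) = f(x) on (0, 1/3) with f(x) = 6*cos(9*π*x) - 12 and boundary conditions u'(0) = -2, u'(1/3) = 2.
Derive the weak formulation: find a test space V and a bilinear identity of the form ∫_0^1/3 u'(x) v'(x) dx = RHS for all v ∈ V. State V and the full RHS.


V = H^1(0, 1/3) (v unrestricted at boundary; u is determined up to an additive constant); weak form: ∫_0^1/3 u'v' dx = ∫_0^1/3 (6*cos(9*π*x) - 12) v dx + 2·v(1/3) + 2·v(0) for all v ∈ V.

Multiply both sides by a test function v and integrate from 0 to 1/3:
  ∫_0^1/3 −u''(x) v(x) dx = ∫_0^1/3 f(x) v(x) dx.
Integrate the LHS by parts once:
  ∫_0^1/3 −u'' v dx = −[u'(x) v(x)]_0^1/3 + ∫_0^1/3 u'(x) v'(x) dx.
Thus ∫_0^1/3 u'(x) v'(x) dx = ∫_0^1/3 f(x) v(x) dx + [u'(x) v(x)]_0^1/3.
Choose V so that boundary terms are either known or forced to vanish.
u has inhomogeneous Neumann u'(0) = -2, u'(1/3) = 2. [u' v]_0^1/3 = (2)·v(1/3) − (-2)·v(0) = 2·v(1/3) + 2·v(0). Take V = H^1(0, 1/3); boundary term becomes part of RHS.
Weak formulation: find u (satisfying any essential BC) such that ∫_0^1/3 u'(x) v'(x) dx = ∫_0^1/3 f v dx + 2·v(1/3) + 2·v(0) for all v ∈ V (Neumann data are natural BCs: they enter the RHS as boundary terms).
Substituting f(x) = 6*cos(9*π*x) - 12, the right-hand side is ∫_0^1/3 (6*cos(9*π*x) - 12) v dx + 2·v(1/3) + 2·v(0).
Compatibility check (pure Neumann): taking v ≡ 1 ∈ V gives 0 = ∫_0^1/3 f dx + (2) − (-2), i.e. ∫_0^1/3 f dx must equal u'(0) − u'(1/3) = -4. Indeed ∫_0^1/3 (6*cos(9*π*x) - 12) dx = -4, so the data are compatible. The solution is then unique only up to an additive constant (fix it e.g. by requiring ∫_0^1/3 u dx = 0).


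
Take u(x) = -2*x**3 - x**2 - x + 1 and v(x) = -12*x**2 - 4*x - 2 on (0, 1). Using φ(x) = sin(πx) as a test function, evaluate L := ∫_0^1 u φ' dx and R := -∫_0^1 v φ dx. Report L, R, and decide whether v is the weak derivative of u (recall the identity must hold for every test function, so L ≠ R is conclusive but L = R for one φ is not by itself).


LHS = -24/π^3 + 10/π, RHS = -48/π^3 + 20/π. No, v is not the weak derivative of u.

u(x) = -2*x**3 - x**2 - x + 1, classical derivative u'(x) = -6*x**2 - 2*x - 1.
φ(x) = sin(πx), so φ'(x) = π*cos(π*x).
Note φ(0) = φ(1) = 0, so the boundary term u·φ vanishes.
LHS = ∫_0^1 u(x) φ'(x) dx = ∫_0^1 (-2*π*x^3*cos(π*x) - π*x^2*cos(π*x) - π*x*cos(π*x) + π*cos(π*x)) dx. Term by term:
  ∫_0^1 π*cos(π*x) dx = 0;  ∫_0^1 -π*x*cos(π*x) dx = 2/π;  ∫_0^1 -π*x^2*cos(π*x) dx = 2/π;
  ∫_0^1 -2*π*x^3*cos(π*x) dx = -24/π^3 + 6/π.
Sum: 0 + 2/π + 2/π + -24/π^3 + 6/π = -24/π^3 + 10/π.
So LHS = -24/π^3 + 10/π.
∫_0^1 v(x) φ(x) dx = ∫_0^1 (-12*x^2*sin(π*x) - 4*x*sin(π*x) - 2*sin(π*x)) dx. Term by term:
  ∫_0^1 -2*sin(π*x) dx = -4/π;  ∫_0^1 -12*x^2*sin(π*x) dx = -12/π + 48/π^3;  ∫_0^1 -4*x*sin(π*x) dx = -4/π.
Sum: -4/π + -12/π + 48/π^3 − 4/π = -20/π + 48/π^3.
So RHS = -∫_0^1 v(x) φ(x) dx = -48/π^3 + 20/π.
LHS − RHS = -10/π + 24/π^3 ≠ 0, so the identity fails.
(For a valid weak derivative the identity must hold for EVERY test function, in particular this one. The failure shows v is NOT the weak derivative of u.)
Correct weak derivative would be u'(x) = -6*x**2 - 2*x - 1.


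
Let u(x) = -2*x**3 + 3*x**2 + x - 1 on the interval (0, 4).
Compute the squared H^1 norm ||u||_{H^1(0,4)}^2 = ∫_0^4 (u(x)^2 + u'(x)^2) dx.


||u||_{H^1}^2 = 639704/105

The H^1 norm (squared) on an interval (0, L) is
  ||u||_{H^1}^2 = ∫_0^L u(x)^2 dx + ∫_0^L u'(x)^2 dx.
Compute u'(x) = -6*x**2 + 6*x + 1.
Then u(x)^2 = 4*x**6 - 12*x**5 + 5*x**4 + 10*x**3 - 5*x**2 - 2*x + 1 and u'(x)^2 = 36*x**4 - 72*x**3 + 24*x**2 + 12*x + 1.
Integrate each monomial from 0 to 4 using ∫_0^4 c·x^n dx = c·4^(n+1)/(n+1):
  ∫_0^4 u(x)^2 dx = ∫_0^4 (4*x^6 - 12*x^5 + 5*x^4 + 10*x^3 - 5*x^2 - 2*x + 1) dx. Term by term:
    ∫_0^4 4*x^6 dx = 65536/7;  ∫_0^4 -12*x^5 dx = -8192;  ∫_0^4 5*x^4 dx = 1024;
    ∫_0^4 10*x^3 dx = 640;  ∫_0^4 -5*x^2 dx = -320/3;  ∫_0^4 -2*x dx = -16;
    ∫_0^4 1 dx = 4.
  Sum: 65536/7 − 8192 + 1024 + 640 − 320/3 − 16 + 4 = 57028/21.
  ∫_0^4 u'(x)^2 dx = ∫_0^4 (36*x^4 - 72*x^3 + 24*x^2 + 12*x + 1) dx. Term by term:
    ∫_0^4 36*x^4 dx = 36864/5;  ∫_0^4 -72*x^3 dx = -4608;  ∫_0^4 24*x^2 dx = 512;
    ∫_0^4 12*x dx = 96;  ∫_0^4 1 dx = 4.
  Sum: 36864/5 − 4608 + 512 + 96 + 4 = 16884/5.
Adding: ||u||_{H^1}^2 = 57028/21 + 16884/5 = 639704/105.


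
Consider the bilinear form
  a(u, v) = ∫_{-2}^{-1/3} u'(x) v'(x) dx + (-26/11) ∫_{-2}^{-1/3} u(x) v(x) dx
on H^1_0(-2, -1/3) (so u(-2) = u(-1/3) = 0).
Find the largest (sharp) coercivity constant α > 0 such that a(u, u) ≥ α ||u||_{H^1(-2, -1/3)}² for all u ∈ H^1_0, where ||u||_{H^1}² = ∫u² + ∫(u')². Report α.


α = (-650 + 99*π^2)/(11*(25 + 9*π^2))

Coercivity of a(·,·) on H^1_0(-2, -1/3) means a(u, u) ≥ α ||u||_{H^1}² for every u ∈ H^1_0.
The interval has length L = 5/3, and Poincaré/coercivity depend only on L. Here a(u, u) = ∫(u')² + (-26/11)·∫u².
Here c = -26/11 < 0 with |c| < (π/L)² = 9*π^2/25, so coercivity still holds. The condition a(u,u) ≥ α||u||_{H^1}² reads (1−α)∫(u')² ≥ (α−c)∫u². Any admissible α is ≤ 1 (rapidly oscillating u have ∫u²/∫(u')² → 0), and α = 1 would force 0 ≥ (1−c)∫u², impossible since c < 1; so 1−α > 0. By the sharp Poincaré inequality on H^1_0 of an interval of length L, ∫(u')² ≥ (π/L)²∫u² with equality for the first sine mode sin(π(x−x₀)/L) (x₀ the left endpoint), so the inequality holds for all u iff (1−α)(π/L)² ≥ α − c, i.e. α ≤ ((π/L)² + c)/((π/L)² + 1) = (1 + c(L/π)²)/(1 + (L/π)²). (Direct route, valid since c ≤ 0: Poincaré gives c∫u² ≥ c(L/π)²∫(u')², so a(u,u) ≥ (1 + c(L/π)²)∫(u')², while ||u||_{H^1}² ≤ (1 + (L/π)²)∫(u')²; dividing yields the same α.) With (π/L)² = 9*π^2/25 and c = -26/11, the largest admissible constant is α = ((π/L)² + c)/((π/L)² + 1).
Simplifying, α = (-650 + 99*π^2)/(11*(25 + 9*π^2)).


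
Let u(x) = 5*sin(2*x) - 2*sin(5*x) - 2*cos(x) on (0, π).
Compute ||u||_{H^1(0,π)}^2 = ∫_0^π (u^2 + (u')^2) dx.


||u||_{H^1(0,π)}^2 = -160/3 + 237*π/2

u'(x) = 2*sin(x) + 10*cos(2*x) - 10*cos(5*x).
Expand u² and (u')² and integrate term by term on (0, π), using: for integers n ≥ 1, ∫_0^π sin²(nx) dx = ∫_0^π cos²(nx) dx = π/2; for n ≠ n', ∫_0^π sin(nx)sin(n'x) dx = ∫_0^π cos(nx)cos(n'x) dx = 0; and by product-to-sum, ∫_0^π sin(nx)cos(n'x) dx = ½∫_0^π [sin((n+n')x) + sin((n−n')x)] dx, which is 0 when n+n' is even and 2n/(n²−n'²) when n+n' is odd (it need not vanish on (0, π)).
  u² squared terms: (-2)²·∫cos(x)² dx = 4·π/2 = 2*π;  (-2)²·∫sin(5x)² dx = 4·π/2 = 2*π;  (5)²·∫sin(2x)² dx = 25·π/2 = 25*π/2.
  u² cross terms: 2·(-2)·(-2)·∫cos(x)·sin(5x) dx = 8·(0) = 0;  2·(-2)·(5)·∫cos(x)·sin(2x) dx = -20·(4/3) = -80/3;  2·(-2)·(5)·∫sin(5x)·sin(2x) dx = -20·(0) = 0.
  So ∫_0^π u² dx = 2*π + 2*π + 25*π/2 + 0 − 80/3 + 0 = -80/3 + 33*π/2.
  (u')² squared terms: (-10)²·∫cos(5x)² dx = 100·π/2 = 50*π;  (2)²·∫sin(x)² dx = 4·π/2 = 2*π;  (10)²·∫cos(2x)² dx = 100·π/2 = 50*π.
  (u')² cross terms: 2·(-10)·(2)·∫cos(5x)·sin(x) dx = -40·(0) = 0;  2·(-10)·(10)·∫cos(5x)·cos(2x) dx = -200·(0) = 0;  2·(2)·(10)·∫sin(x)·cos(2x) dx = 40·(-2/3) = -80/3.
  So ∫_0^π (u')² dx = 50*π + 2*π + 50*π + 0 + 0 − 80/3 = -80/3 + 102*π.
||u||_{H^1}^2 = (-80/3 + 33*π/2) + (-80/3 + 102*π) = -160/3 + 237*π/2.


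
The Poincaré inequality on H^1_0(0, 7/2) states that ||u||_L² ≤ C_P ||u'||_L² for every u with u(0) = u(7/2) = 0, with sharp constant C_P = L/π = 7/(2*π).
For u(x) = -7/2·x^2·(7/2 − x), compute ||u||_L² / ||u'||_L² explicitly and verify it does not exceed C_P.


||u||_L² / ||u'||_L² = sqrt(14)/4 < C_P = 7/(2*π).

u(x) = -7/2·x^2·(7/2 − x), so u'(x) = 7*x*(3*x - 7)/2.
u(x) = -7/2·x^2·(7/2 − x) vanishes at x = 0 and x = 7/2, so u ∈ H^1_0(0, 7/2). Differentiate via the product rule and integrate the resulting polynomials term by term.
  ∫_0^7/2 u² dx = ∫_0^7/2 (49*x^6/4 - 343*x^5/4 + 2401*x^4/16) dx. Term by term:
    ∫_0^7/2 49*x^6/4 dx = 5764801/512;  ∫_0^7/2 -343*x^5/4 dx = -40353607/1536;  ∫_0^7/2 2401*x^4/16 dx = 40353607/2560.
  Sum: 5764801/512 − 40353607/1536 + 40353607/2560 = 5764801/7680.
  ∫_0^7/2 (u')² dx = ∫_0^7/2 (441*x^4/4 - 1029*x^3/2 + 2401*x^2/4) dx. Term by term:
    ∫_0^7/2 441*x^4/4 dx = 7411887/640;  ∫_0^7/2 -1029*x^3/2 dx = -2470629/128;  ∫_0^7/2 2401*x^2/4 dx = 823543/96.
  Sum: 7411887/640 − 2470629/128 + 823543/96 = 823543/960.
∫_0^7/2 u² dx = 5764801/7680, so ||u||_L² = 2401*sqrt(30)/480.
∫_0^7/2 (u')² dx = 823543/960, so ||u'||_L² = 343*sqrt(105)/120.
Ratio ||u||_L² / ||u'||_L² = sqrt(14)/4.
Sharp Poincaré constant on H^1_0(0, 7/2) is C_P = L/π = 7/(2*π), achieved by sin(2*π/7·x).
A polynomial bump cannot attain the sharp Poincaré constant (only the first sine eigenfunction does), so the ratio is strictly less than C_P, consistent with ||u||_L² ≤ C_P ||u'||_L².


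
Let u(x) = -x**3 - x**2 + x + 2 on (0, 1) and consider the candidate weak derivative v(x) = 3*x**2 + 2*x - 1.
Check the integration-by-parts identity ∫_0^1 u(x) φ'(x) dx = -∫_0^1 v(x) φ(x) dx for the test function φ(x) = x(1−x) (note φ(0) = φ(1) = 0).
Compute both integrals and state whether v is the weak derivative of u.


LHS = 3/20, RHS = -3/20. No, v is not the weak derivative of u.

u(x) = -x**3 - x**2 + x + 2, classical derivative u'(x) = -3*x**2 - 2*x + 1.
φ(x) = x(1−x), so φ'(x) = 1 - 2*x.
Note φ(0) = φ(1) = 0, so the boundary term u·φ vanishes.
LHS = ∫_0^1 u(x) φ'(x) dx = ∫_0^1 (2*x^4 + x^3 - 3*x^2 - 3*x + 2) dx. Term by term:
  ∫_0^1 2*x^4 dx = 2/5;  ∫_0^1 x^3 dx = 1/4;  ∫_0^1 -3*x^2 dx = -1;
  ∫_0^1 -3*x dx = -3/2;  ∫_0^1 2 dx = 2.
Sum: 2/5 + 1/4 − 1 − 3/2 + 2 = 3/20.
So LHS = 3/20.
∫_0^1 v(x) φ(x) dx = ∫_0^1 (-3*x^4 + x^3 + 3*x^2 - x) dx. Term by term:
  ∫_0^1 -3*x^4 dx = -3/5;  ∫_0^1 x^3 dx = 1/4;  ∫_0^1 3*x^2 dx = 1;
  ∫_0^1 -x dx = -1/2.
Sum: -3/5 + 1/4 + 1 − 1/2 = 3/20.
So RHS = -∫_0^1 v(x) φ(x) dx = -3/20.
LHS − RHS = 3/10 ≠ 0, so the identity fails.
(For a valid weak derivative the identity must hold for EVERY test function, in particular this one. The failure shows v is NOT the weak derivative of u.)
Correct weak derivative would be u'(x) = -3*x**2 - 2*x + 1.


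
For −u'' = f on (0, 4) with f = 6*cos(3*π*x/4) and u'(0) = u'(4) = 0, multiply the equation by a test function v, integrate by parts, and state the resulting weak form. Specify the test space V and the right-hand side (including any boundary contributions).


V = H^1(0, 4) (no boundary constraint on v; u is determined up to an additive constant); weak form: ∫_0^4 u'v' dx = ∫_0^4 (6*cos(3*π*x/4)) v dx for all v ∈ V.

Multiply both sides by a test function v and integrate from 0 to 4:
  ∫_0^4 −u''(x) v(x) dx = ∫_0^4 f(x) v(x) dx.
Integrate the LHS by parts once:
  ∫_0^4 −u'' v dx = −[u'(x) v(x)]_0^4 + ∫_0^4 u'(x) v'(x) dx.
Thus ∫_0^4 u'(x) v'(x) dx = ∫_0^4 f(x) v(x) dx + [u'(x) v(x)]_0^4.
Choose V so that boundary terms are either known or forced to vanish.
u has homogeneous Neumann: u'(0) = u'(4) = 0. So [u' v]_0^4 = 0·v(4) − 0·v(0) = 0 for any v; take V = H^1(0, 4).
Weak formulation: find u (satisfying any essential BC) such that ∫_0^4 u'(x) v'(x) dx = ∫_0^4 f v dx for all v ∈ V (homogeneous Neumann, so boundary terms vanish).
Substituting f(x) = 6*cos(3*π*x/4), the right-hand side is ∫_0^4 (6*cos(3*π*x/4)) v dx.
Compatibility check (pure Neumann): taking v ≡ 1 ∈ V gives 0 = ∫_0^4 f dx + (0) − (0), i.e. ∫_0^4 f dx must equal u'(0) − u'(4) = 0. Indeed ∫_0^4 (6*cos(3*π*x/4)) dx = 0, so the data are compatible. The solution is then unique only up to an additive constant (fix it e.g. by requiring ∫_0^4 u dx = 0).


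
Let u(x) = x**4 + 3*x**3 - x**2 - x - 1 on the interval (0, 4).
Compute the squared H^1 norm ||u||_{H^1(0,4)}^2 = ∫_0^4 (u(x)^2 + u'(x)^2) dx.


||u||_{H^1}^2 = 58095656/315

The H^1 norm (squared) on an interval (0, L) is
  ||u||_{H^1}^2 = ∫_0^L u(x)^2 dx + ∫_0^L u'(x)^2 dx.
Compute u'(x) = 4*x**3 + 9*x**2 - 2*x - 1.
Then u(x)^2 = x**8 + 6*x**7 + 7*x**6 - 8*x**5 - 7*x**4 - 4*x**3 + 3*x**2 + 2*x + 1 and u'(x)^2 = 16*x**6 + 72*x**5 + 65*x**4 - 44*x**3 - 14*x**2 + 4*x + 1.
Integrate each monomial from 0 to 4 using ∫_0^4 c·x^n dx = c·4^(n+1)/(n+1):
  ∫_0^4 u(x)^2 dx = ∫_0^4 (x^8 + 6*x^7 + 7*x^6 - 8*x^5 - 7*x^4 - 4*x^3 + 3*x^2 + 2*x + 1) dx. Term by term:
    ∫_0^4 x^8 dx = 262144/9;  ∫_0^4 6*x^7 dx = 49152;  ∫_0^4 7*x^6 dx = 16384;
    ∫_0^4 -8*x^5 dx = -16384/3;  ∫_0^4 -7*x^4 dx = -7168/5;  ∫_0^4 -4*x^3 dx = -256;
    ∫_0^4 3*x^2 dx = 64;  ∫_0^4 2*x dx = 16;  ∫_0^4 1 dx = 4.
  Sum: 262144/9 + 49152 + 16384 − 16384/3 − 7168/5 − 256 + 64 + 16 + 4 = 3941828/45.
  ∫_0^4 u'(x)^2 dx = ∫_0^4 (16*x^6 + 72*x^5 + 65*x^4 - 44*x^3 - 14*x^2 + 4*x + 1) dx. Term by term:
    ∫_0^4 16*x^6 dx = 262144/7;  ∫_0^4 72*x^5 dx = 49152;  ∫_0^4 65*x^4 dx = 13312;
    ∫_0^4 -44*x^3 dx = -2816;  ∫_0^4 -14*x^2 dx = -896/3;  ∫_0^4 4*x dx = 32;
    ∫_0^4 1 dx = 4.
  Sum: 262144/7 + 49152 + 13312 − 2816 − 896/3 + 32 + 4 = 2033524/21.
Adding: ||u||_{H^1}^2 = 3941828/45 + 2033524/21 = 58095656/315.


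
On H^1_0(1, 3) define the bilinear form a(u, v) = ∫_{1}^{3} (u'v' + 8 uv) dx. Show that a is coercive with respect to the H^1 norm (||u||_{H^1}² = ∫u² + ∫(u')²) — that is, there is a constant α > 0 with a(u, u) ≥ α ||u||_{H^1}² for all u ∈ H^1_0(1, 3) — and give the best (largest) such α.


α = 1

Coercivity of a(·,·) on H^1_0(1, 3) means a(u, u) ≥ α ||u||_{H^1}² for every u ∈ H^1_0.
The interval has length L = 2, and Poincaré/coercivity depend only on L. Here a(u, u) = ∫(u')² + (8)·∫u².
Here c = 8 ≥ 1, so a(u,u) = ∫(u')² + c∫u² ≥ ∫(u')² + ∫u² = ||u||_{H^1}², i.e. α = 1 works. No larger α is possible: a(u,u) ≥ α||u||_{H^1}² means (1−α)∫(u')² ≥ (α−c)∫u², and for the modes u_n = sin(nπ(x−x₀)/L) (x₀ the left endpoint) one has ∫u_n²/∫(u_n')² = (L/(nπ))² → 0, so a(u_n,u_n)/||u_n||_{H^1}² → 1. Hence the optimal constant is α = 1.
Therefore α = 1.


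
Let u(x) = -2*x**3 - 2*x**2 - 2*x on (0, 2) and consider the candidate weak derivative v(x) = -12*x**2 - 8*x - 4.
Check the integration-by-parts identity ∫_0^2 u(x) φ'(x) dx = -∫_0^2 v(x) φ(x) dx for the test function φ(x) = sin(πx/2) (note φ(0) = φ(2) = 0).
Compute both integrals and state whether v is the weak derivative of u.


LHS = -192/π^3 + 72/π, RHS = -384/π^3 + 144/π. No, v is not the weak derivative of u.

u(x) = -2*x**3 - 2*x**2 - 2*x, classical derivative u'(x) = -6*x**2 - 4*x - 2.
φ(x) = sin(πx/2), so φ'(x) = π*cos(π*x/2)/2.
Note φ(0) = φ(2) = 0, so the boundary term u·φ vanishes.
LHS = ∫_0^2 u(x) φ'(x) dx = ∫_0^2 (-π*x^3*cos(π*x/2) - π*x^2*cos(π*x/2) - π*x*cos(π*x/2)) dx. Term by term:
  ∫_0^2 -π*x*cos(π*x/2) dx = 8/π;  ∫_0^2 -π*x^2*cos(π*x/2) dx = 16/π;  ∫_0^2 -π*x^3*cos(π*x/2) dx = -192/π^3 + 48/π.
Sum: 8/π + 16/π + -192/π^3 + 48/π = -192/π^3 + 72/π.
So LHS = -192/π^3 + 72/π.
∫_0^2 v(x) φ(x) dx = ∫_0^2 (-12*x^2*sin(π*x/2) - 8*x*sin(π*x/2) - 4*sin(π*x/2)) dx. Term by term:
  ∫_0^2 -4*sin(π*x/2) dx = -16/π;  ∫_0^2 -12*x^2*sin(π*x/2) dx = -96/π + 384/π^3;  ∫_0^2 -8*x*sin(π*x/2) dx = -32/π.
Sum: -16/π + -96/π + 384/π^3 − 32/π = -144/π + 384/π^3.
So RHS = -∫_0^2 v(x) φ(x) dx = -384/π^3 + 144/π.
LHS − RHS = -72/π + 192/π^3 ≠ 0, so the identity fails.
(For a valid weak derivative the identity must hold for EVERY test function, in particular this one. The failure shows v is NOT the weak derivative of u.)
Correct weak derivative would be u'(x) = -6*x**2 - 4*x - 2.


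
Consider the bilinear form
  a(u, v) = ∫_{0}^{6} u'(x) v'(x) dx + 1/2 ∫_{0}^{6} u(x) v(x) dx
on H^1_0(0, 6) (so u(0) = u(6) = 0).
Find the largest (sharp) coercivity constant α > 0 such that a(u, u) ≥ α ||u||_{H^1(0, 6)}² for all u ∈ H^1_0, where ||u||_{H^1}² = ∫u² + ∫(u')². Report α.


α = (π^2 + 18)/(π^2 + 36)

Coercivity of a(·,·) on H^1_0(0, 6) means a(u, u) ≥ α ||u||_{H^1}² for every u ∈ H^1_0.
The interval has length L = 6, and Poincaré/coercivity depend only on L. Here a(u, u) = ∫(u')² + (1/2)·∫u².
Here 0 < c = 1/2 < 1. The condition a(u,u) ≥ α||u||_{H^1}² reads (1−α)∫(u')² ≥ (α−c)∫u². Any admissible α is ≤ 1 (rapidly oscillating u have ∫u²/∫(u')² → 0), and α = 1 would force 0 ≥ (1−c)∫u², impossible since c < 1; so 1−α > 0. By the sharp Poincaré inequality on H^1_0 of an interval of length L, ∫(u')² ≥ (π/L)²∫u² with equality for the first sine mode sin(π(x−x₀)/L) (x₀ the left endpoint), so the inequality holds for all u iff (1−α)(π/L)² ≥ α − c, i.e. α ≤ ((π/L)² + c)/((π/L)² + 1) = (1 + c(L/π)²)/(1 + (L/π)²). With (π/L)² = π^2/36 and c = 1/2, the largest admissible constant is α = ((π/L)² + c)/((π/L)² + 1).
Simplifying, α = (π^2 + 18)/(π^2 + 36).


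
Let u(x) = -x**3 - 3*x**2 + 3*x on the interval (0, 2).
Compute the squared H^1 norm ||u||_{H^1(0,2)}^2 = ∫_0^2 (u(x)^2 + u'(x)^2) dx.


||u||_{H^1}^2 = 8718/35

The H^1 norm (squared) on an interval (0, L) is
  ||u||_{H^1}^2 = ∫_0^L u(x)^2 dx + ∫_0^L u'(x)^2 dx.
Compute u'(x) = -3*x**2 - 6*x + 3.
Then u(x)^2 = x**6 + 6*x**5 + 3*x**4 - 18*x**3 + 9*x**2 and u'(x)^2 = 9*x**4 + 36*x**3 + 18*x**2 - 36*x + 9.
Integrate each monomial from 0 to 2 using ∫_0^2 c·x^n dx = c·2^(n+1)/(n+1):
  ∫_0^2 u(x)^2 dx = ∫_0^2 (x^6 + 6*x^5 + 3*x^4 - 18*x^3 + 9*x^2) dx. Term by term:
    ∫_0^2 x^6 dx = 128/7;  ∫_0^2 6*x^5 dx = 64;  ∫_0^2 3*x^4 dx = 96/5;
    ∫_0^2 -18*x^3 dx = -72;  ∫_0^2 9*x^2 dx = 24.
  Sum: 128/7 + 64 + 96/5 − 72 + 24 = 1872/35.
  ∫_0^2 u'(x)^2 dx = ∫_0^2 (9*x^4 + 36*x^3 + 18*x^2 - 36*x + 9) dx. Term by term:
    ∫_0^2 9*x^4 dx = 288/5;  ∫_0^2 36*x^3 dx = 144;  ∫_0^2 18*x^2 dx = 48;
    ∫_0^2 -36*x dx = -72;  ∫_0^2 9 dx = 18.
  Sum: 288/5 + 144 + 48 − 72 + 18 = 978/5.
Adding: ||u||_{H^1}^2 = 1872/35 + 978/5 = 8718/35.


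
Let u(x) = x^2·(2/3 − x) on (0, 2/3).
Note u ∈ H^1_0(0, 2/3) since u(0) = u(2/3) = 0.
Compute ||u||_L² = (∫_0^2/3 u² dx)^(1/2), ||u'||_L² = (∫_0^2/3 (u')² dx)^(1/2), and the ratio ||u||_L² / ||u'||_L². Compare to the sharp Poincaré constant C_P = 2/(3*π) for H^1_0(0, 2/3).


||u||_L² / ||u'||_L² = sqrt(14)/21 < C_P = 2/(3*π).

u(x) = x^2·(2/3 − x), so u'(x) = x*(4 - 9*x)/3.
u(x) = x^2·(2/3 − x) vanishes at x = 0 and x = 2/3, so u ∈ H^1_0(0, 2/3). Differentiate via the product rule and integrate the resulting polynomials term by term.
  ∫_0^2/3 u² dx = ∫_0^2/3 (x^6 - 4*x^5/3 + 4*x^4/9) dx. Term by term:
    ∫_0^2/3 x^6 dx = 128/15309;  ∫_0^2/3 -4*x^5/3 dx = -128/6561;  ∫_0^2/3 4*x^4/9 dx = 128/10935.
  Sum: 128/15309 − 128/6561 + 128/10935 = 128/229635.
  ∫_0^2/3 (u')² dx = ∫_0^2/3 (9*x^4 - 8*x^3 + 16*x^2/9) dx. Term by term:
    ∫_0^2/3 9*x^4 dx = 32/135;  ∫_0^2/3 -8*x^3 dx = -32/81;  ∫_0^2/3 16*x^2/9 dx = 128/729.
  Sum: 32/135 − 32/81 + 128/729 = 64/3645.
∫_0^2/3 u² dx = 128/229635, so ||u||_L² = 8*sqrt(70)/2835.
∫_0^2/3 (u')² dx = 64/3645, so ||u'||_L² = 8*sqrt(5)/135.
Ratio ||u||_L² / ||u'||_L² = sqrt(14)/21.
Sharp Poincaré constant on H^1_0(0, 2/3) is C_P = L/π = 2/(3*π), achieved by sin(3*π/2·x).
A polynomial bump cannot attain the sharp Poincaré constant (only the first sine eigenfunction does), so the ratio is strictly less than C_P, consistent with ||u||_L² ≤ C_P ||u'||_L².


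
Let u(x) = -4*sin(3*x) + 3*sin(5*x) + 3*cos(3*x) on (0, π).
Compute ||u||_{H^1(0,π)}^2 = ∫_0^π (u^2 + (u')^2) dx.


||u||_{H^1(0,π)}^2 = 242*π

u'(x) = -9*sin(3*x) - 12*cos(3*x) + 15*cos(5*x).
Expand u² and (u')² and integrate term by term on (0, π), using: for integers n ≥ 1, ∫_0^π sin²(nx) dx = ∫_0^π cos²(nx) dx = π/2; for n ≠ n', ∫_0^π sin(nx)sin(n'x) dx = ∫_0^π cos(nx)cos(n'x) dx = 0; and by product-to-sum, ∫_0^π sin(nx)cos(n'x) dx = ½∫_0^π [sin((n+n')x) + sin((n−n')x)] dx, which is 0 when n+n' is even and 2n/(n²−n'²) when n+n' is odd (it need not vanish on (0, π)).
  u² squared terms: (-4)²·∫sin(3x)² dx = 16·π/2 = 8*π;  (3)²·∫cos(3x)² dx = 9·π/2 = 9*π/2;  (3)²·∫sin(5x)² dx = 9·π/2 = 9*π/2.
  u² cross terms: 2·(-4)·(3)·∫sin(3x)·cos(3x) dx = -24·(0) = 0;  2·(-4)·(3)·∫sin(3x)·sin(5x) dx = -24·(0) = 0;  2·(3)·(3)·∫cos(3x)·sin(5x) dx = 18·(0) = 0.
  So ∫_0^π u² dx = 8*π + 9*π/2 + 9*π/2 + 0 + 0 + 0 = 17*π.
  (u')² squared terms: (-12)²·∫cos(3x)² dx = 144·π/2 = 72*π;  (-9)²·∫sin(3x)² dx = 81·π/2 = 81*π/2;  (15)²·∫cos(5x)² dx = 225·π/2 = 225*π/2.
  (u')² cross terms: 2·(-12)·(-9)·∫cos(3x)·sin(3x) dx = 216·(0) = 0;  2·(-12)·(15)·∫cos(3x)·cos(5x) dx = -360·(0) = 0;  2·(-9)·(15)·∫sin(3x)·cos(5x) dx = -270·(0) = 0.
  So ∫_0^π (u')² dx = 72*π + 81*π/2 + 225*π/2 + 0 + 0 + 0 = 225*π.
||u||_{H^1}^2 = (17*π) + (225*π) = 242*π.


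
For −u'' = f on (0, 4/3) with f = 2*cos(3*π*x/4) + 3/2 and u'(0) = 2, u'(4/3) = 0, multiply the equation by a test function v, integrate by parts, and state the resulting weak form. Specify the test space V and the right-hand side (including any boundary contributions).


V = H^1(0, 4/3) (v unrestricted at boundary; u is determined up to an additive constant); weak form: ∫_0^4/3 u'v' dx = ∫_0^4/3 (2*cos(3*π*x/4) + 3/2) v dx − 2·v(0) for all v ∈ V.

Multiply both sides by a test function v and integrate from 0 to 4/3:
  ∫_0^4/3 −u''(x) v(x) dx = ∫_0^4/3 f(x) v(x) dx.
Integrate the LHS by parts once:
  ∫_0^4/3 −u'' v dx = −[u'(x) v(x)]_0^4/3 + ∫_0^4/3 u'(x) v'(x) dx.
Thus ∫_0^4/3 u'(x) v'(x) dx = ∫_0^4/3 f(x) v(x) dx + [u'(x) v(x)]_0^4/3.
Choose V so that boundary terms are either known or forced to vanish.
u has inhomogeneous Neumann u'(0) = 2, u'(4/3) = 0. [u' v]_0^4/3 = (0)·v(4/3) − (2)·v(0) = − 2·v(0). Take V = H^1(0, 4/3); boundary term becomes part of RHS.
Weak formulation: find u (satisfying any essential BC) such that ∫_0^4/3 u'(x) v'(x) dx = ∫_0^4/3 f v dx − 2·v(0) for all v ∈ V (Neumann data are natural BCs: they enter the RHS as boundary terms).
Substituting f(x) = 2*cos(3*π*x/4) + 3/2, the right-hand side is ∫_0^4/3 (2*cos(3*π*x/4) + 3/2) v dx − 2·v(0).
Compatibility check (pure Neumann): taking v ≡ 1 ∈ V gives 0 = ∫_0^4/3 f dx + (0) − (2), i.e. ∫_0^4/3 f dx must equal u'(0) − u'(4/3) = 2. Indeed ∫_0^4/3 (2*cos(3*π*x/4) + 3/2) dx = 2, so the data are compatible. The solution is then unique only up to an additive constant (fix it e.g. by requiring ∫_0^4/3 u dx = 0).


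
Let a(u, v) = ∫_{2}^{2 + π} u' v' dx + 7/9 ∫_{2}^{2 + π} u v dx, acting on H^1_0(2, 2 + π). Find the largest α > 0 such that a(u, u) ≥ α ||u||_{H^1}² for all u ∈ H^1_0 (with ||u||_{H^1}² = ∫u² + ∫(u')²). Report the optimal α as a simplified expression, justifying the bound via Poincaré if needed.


α = 8/9

Coercivity of a(·,·) on H^1_0(2, 2 + π) means a(u, u) ≥ α ||u||_{H^1}² for every u ∈ H^1_0.
The interval has length L = π, and Poincaré/coercivity depend only on L. Here a(u, u) = ∫(u')² + (7/9)·∫u².
Here 0 < c = 7/9 < 1. The condition a(u,u) ≥ α||u||_{H^1}² reads (1−α)∫(u')² ≥ (α−c)∫u². Any admissible α is ≤ 1 (rapidly oscillating u have ∫u²/∫(u')² → 0), and α = 1 would force 0 ≥ (1−c)∫u², impossible since c < 1; so 1−α > 0. By the sharp Poincaré inequality on H^1_0 of an interval of length L, ∫(u')² ≥ (π/L)²∫u² with equality for the first sine mode sin(π(x−x₀)/L) (x₀ the left endpoint), so the inequality holds for all u iff (1−α)(π/L)² ≥ α − c, i.e. α ≤ ((π/L)² + c)/((π/L)² + 1) = (1 + c(L/π)²)/(1 + (L/π)²). With (π/L)² = 1 and c = 7/9, the largest admissible constant is α = ((π/L)² + c)/((π/L)² + 1).
Simplifying, α = 8/9.


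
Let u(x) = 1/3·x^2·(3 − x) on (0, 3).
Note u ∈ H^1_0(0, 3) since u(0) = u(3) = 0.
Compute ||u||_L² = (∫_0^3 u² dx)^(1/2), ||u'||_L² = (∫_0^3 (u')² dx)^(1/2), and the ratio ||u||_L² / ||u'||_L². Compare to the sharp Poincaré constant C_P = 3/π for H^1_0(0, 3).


||u||_L² / ||u'||_L² = 3*sqrt(14)/14 < C_P = 3/π.

u(x) = 1/3·x^2·(3 − x), so u'(x) = x*(2 - x).
u(x) = 1/3·x^2·(3 − x) vanishes at x = 0 and x = 3, so u ∈ H^1_0(0, 3). Differentiate via the product rule and integrate the resulting polynomials term by term.
  ∫_0^3 u² dx = ∫_0^3 (x^6/9 - 2*x^5/3 + x^4) dx. Term by term:
    ∫_0^3 x^6/9 dx = 243/7;  ∫_0^3 -2*x^5/3 dx = -81;  ∫_0^3 x^4 dx = 243/5.
  Sum: 243/7 − 81 + 243/5 = 81/35.
  ∫_0^3 (u')² dx = ∫_0^3 (x^4 - 4*x^3 + 4*x^2) dx. Term by term:
    ∫_0^3 x^4 dx = 243/5;  ∫_0^3 -4*x^3 dx = -81;  ∫_0^3 4*x^2 dx = 36.
  Sum: 243/5 − 81 + 36 = 18/5.
∫_0^3 u² dx = 81/35, so ||u||_L² = 9*sqrt(35)/35.
∫_0^3 (u')² dx = 18/5, so ||u'||_L² = 3*sqrt(10)/5.
Ratio ||u||_L² / ||u'||_L² = 3*sqrt(14)/14.
Sharp Poincaré constant on H^1_0(0, 3) is C_P = L/π = 3/π, achieved by sin(π/3·x).
A polynomial bump cannot attain the sharp Poincaré constant (only the first sine eigenfunction does), so the ratio is strictly less than C_P, consistent with ||u||_L² ≤ C_P ||u'||_L².


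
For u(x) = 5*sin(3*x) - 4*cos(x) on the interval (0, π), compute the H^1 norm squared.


||u||_{H^1(0,π)}^2 = 141*π

u'(x) = 4*sin(x) + 15*cos(3*x).
Expand u² and (u')² and integrate term by term on (0, π), using: for integers n ≥ 1, ∫_0^π sin²(nx) dx = ∫_0^π cos²(nx) dx = π/2; for n ≠ n', ∫_0^π sin(nx)sin(n'x) dx = ∫_0^π cos(nx)cos(n'x) dx = 0; and by product-to-sum, ∫_0^π sin(nx)cos(n'x) dx = ½∫_0^π [sin((n+n')x) + sin((n−n')x)] dx, which is 0 when n+n' is even and 2n/(n²−n'²) when n+n' is odd (it need not vanish on (0, π)).
  u² squared terms: (-4)²·∫cos(x)² dx = 16·π/2 = 8*π;  (5)²·∫sin(3x)² dx = 25·π/2 = 25*π/2.
  u² cross terms: 2·(-4)·(5)·∫cos(x)·sin(3x) dx = -40·(0) = 0.
  So ∫_0^π u² dx = 8*π + 25*π/2 + 0 = 41*π/2.
  (u')² squared terms: (4)²·∫sin(x)² dx = 16·π/2 = 8*π;  (15)²·∫cos(3x)² dx = 225·π/2 = 225*π/2.
  (u')² cross terms: 2·(4)·(15)·∫sin(x)·cos(3x) dx = 120·(0) = 0.
  So ∫_0^π (u')² dx = 8*π + 225*π/2 + 0 = 241*π/2.
||u||_{H^1}^2 = (41*π/2) + (241*π/2) = 141*π.


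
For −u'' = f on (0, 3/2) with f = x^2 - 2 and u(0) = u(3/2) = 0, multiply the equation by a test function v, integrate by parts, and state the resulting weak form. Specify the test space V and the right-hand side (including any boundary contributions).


V = H^1_0(0, 3/2) (so v(0) = v(3/2) = 0); weak form: ∫_0^3/2 u'v' dx = ∫_0^3/2 (x^2 - 2) v dx for all v ∈ V.

Multiply both sides by a test function v and integrate from 0 to 3/2:
  ∫_0^3/2 −u''(x) v(x) dx = ∫_0^3/2 f(x) v(x) dx.
Integrate the LHS by parts once:
  ∫_0^3/2 −u'' v dx = −[u'(x) v(x)]_0^3/2 + ∫_0^3/2 u'(x) v'(x) dx.
Thus ∫_0^3/2 u'(x) v'(x) dx = ∫_0^3/2 f(x) v(x) dx + [u'(x) v(x)]_0^3/2.
Choose V so that boundary terms are either known or forced to vanish.
u is Dirichlet: u(0) = u(3/2) = 0. Let V = H^1_0(0, 3/2); then v(0) = v(3/2) = 0, and [u' v]_0^3/2 = 0.
Weak formulation: find u (satisfying any essential BC) such that ∫_0^3/2 u'(x) v'(x) dx = ∫_0^3/2 f v dx for all v ∈ V.
Substituting f(x) = x^2 - 2, the right-hand side is ∫_0^3/2 (x^2 - 2) v dx.


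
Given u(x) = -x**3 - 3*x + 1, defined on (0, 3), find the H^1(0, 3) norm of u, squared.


||u||_{H^1}^2 = 17457/14

The H^1 norm (squared) on an interval (0, L) is
  ||u||_{H^1}^2 = ∫_0^L u(x)^2 dx + ∫_0^L u'(x)^2 dx.
Compute u'(x) = -3*x**2 - 3.
Then u(x)^2 = x**6 + 6*x**4 - 2*x**3 + 9*x**2 - 6*x + 1 and u'(x)^2 = 9*x**4 + 18*x**2 + 9.
Integrate each monomial from 0 to 3 using ∫_0^3 c·x^n dx = c·3^(n+1)/(n+1):
  ∫_0^3 u(x)^2 dx = ∫_0^3 (x^6 + 6*x^4 - 2*x^3 + 9*x^2 - 6*x + 1) dx. Term by term:
    ∫_0^3 x^6 dx = 2187/7;  ∫_0^3 6*x^4 dx = 1458/5;  ∫_0^3 -2*x^3 dx = -81/2;
    ∫_0^3 9*x^2 dx = 81;  ∫_0^3 -6*x dx = -27;  ∫_0^3 1 dx = 3.
  Sum: 2187/7 + 1458/5 − 81/2 + 81 − 27 + 3 = 43437/70.
  ∫_0^3 u'(x)^2 dx = ∫_0^3 (9*x^4 + 18*x^2 + 9) dx. Term by term:
    ∫_0^3 9*x^4 dx = 2187/5;  ∫_0^3 18*x^2 dx = 162;  ∫_0^3 9 dx = 27.
  Sum: 2187/5 + 162 + 27 = 3132/5.
Adding: ||u||_{H^1}^2 = 43437/70 + 3132/5 = 17457/14.


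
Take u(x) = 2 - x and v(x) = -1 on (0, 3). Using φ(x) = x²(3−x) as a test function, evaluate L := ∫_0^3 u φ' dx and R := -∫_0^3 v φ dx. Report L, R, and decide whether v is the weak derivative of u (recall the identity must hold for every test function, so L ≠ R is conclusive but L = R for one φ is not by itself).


LHS = 27/4, RHS = 27/4. Yes, v = u' weakly.

u(x) = 2 - x, classical derivative u'(x) = -1.
φ(x) = x²(3−x), so φ'(x) = 3*x*(2 - x).
Note φ(0) = φ(3) = 0, so the boundary term u·φ vanishes.
LHS = ∫_0^3 u(x) φ'(x) dx = ∫_0^3 (3*x^3 - 12*x^2 + 12*x) dx. Term by term:
  ∫_0^3 3*x^3 dx = 243/4;  ∫_0^3 -12*x^2 dx = -108;  ∫_0^3 12*x dx = 54.
Sum: 243/4 − 108 + 54 = 27/4.
So LHS = 27/4.
∫_0^3 v(x) φ(x) dx = ∫_0^3 (x^3 - 3*x^2) dx. Term by term:
  ∫_0^3 x^3 dx = 81/4;  ∫_0^3 -3*x^2 dx = -27.
Sum: 81/4 − 27 = -27/4.
So RHS = -∫_0^3 v(x) φ(x) dx = 27/4.
LHS = RHS, so the identity holds for this test φ.
Moreover u is smooth here and v(x) = u'(x) = -1 pointwise, so the identity holds for every test function. Hence v is the weak derivative of u.


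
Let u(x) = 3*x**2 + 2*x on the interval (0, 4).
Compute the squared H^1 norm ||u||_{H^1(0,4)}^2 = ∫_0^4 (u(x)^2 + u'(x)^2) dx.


||u||_{H^1}^2 = 55088/15

The H^1 norm (squared) on an interval (0, L) is
  ||u||_{H^1}^2 = ∫_0^L u(x)^2 dx + ∫_0^L u'(x)^2 dx.
Compute u'(x) = 6*x + 2.
Then u(x)^2 = 9*x**4 + 12*x**3 + 4*x**2 and u'(x)^2 = 36*x**2 + 24*x + 4.
Integrate each monomial from 0 to 4 using ∫_0^4 c·x^n dx = c·4^(n+1)/(n+1):
  ∫_0^4 u(x)^2 dx = ∫_0^4 (9*x^4 + 12*x^3 + 4*x^2) dx. Term by term:
    ∫_0^4 9*x^4 dx = 9216/5;  ∫_0^4 12*x^3 dx = 768;  ∫_0^4 4*x^2 dx = 256/3.
  Sum: 9216/5 + 768 + 256/3 = 40448/15.
  ∫_0^4 u'(x)^2 dx = ∫_0^4 (36*x^2 + 24*x + 4) dx. Term by term:
    ∫_0^4 36*x^2 dx = 768;  ∫_0^4 24*x dx = 192;  ∫_0^4 4 dx = 16.
  Sum: 768 + 192 + 16 = 976.
Adding: ||u||_{H^1}^2 = 40448/15 + 976 = 55088/15.


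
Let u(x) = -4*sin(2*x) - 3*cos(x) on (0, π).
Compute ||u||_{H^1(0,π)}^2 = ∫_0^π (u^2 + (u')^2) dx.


||u||_{H^1(0,π)}^2 = 64 + 49*π

u'(x) = 3*sin(x) - 8*cos(2*x).
Expand u² and (u')² and integrate term by term on (0, π), using: for integers n ≥ 1, ∫_0^π sin²(nx) dx = ∫_0^π cos²(nx) dx = π/2; for n ≠ n', ∫_0^π sin(nx)sin(n'x) dx = ∫_0^π cos(nx)cos(n'x) dx = 0; and by product-to-sum, ∫_0^π sin(nx)cos(n'x) dx = ½∫_0^π [sin((n+n')x) + sin((n−n')x)] dx, which is 0 when n+n' is even and 2n/(n²−n'²) when n+n' is odd (it need not vanish on (0, π)).
  u² squared terms: (-4)²·∫sin(2x)² dx = 16·π/2 = 8*π;  (-3)²·∫cos(x)² dx = 9·π/2 = 9*π/2.
  u² cross terms: 2·(-4)·(-3)·∫sin(2x)·cos(x) dx = 24·(4/3) = 32.
  So ∫_0^π u² dx = 8*π + 9*π/2 + 32 = 32 + 25*π/2.
  (u')² squared terms: (-8)²·∫cos(2x)² dx = 64·π/2 = 32*π;  (3)²·∫sin(x)² dx = 9·π/2 = 9*π/2.
  (u')² cross terms: 2·(-8)·(3)·∫cos(2x)·sin(x) dx = -48·(-2/3) = 32.
  So ∫_0^π (u')² dx = 32*π + 9*π/2 + 32 = 32 + 73*π/2.
||u||_{H^1}^2 = (32 + 25*π/2) + (32 + 73*π/2) = 64 + 49*π.


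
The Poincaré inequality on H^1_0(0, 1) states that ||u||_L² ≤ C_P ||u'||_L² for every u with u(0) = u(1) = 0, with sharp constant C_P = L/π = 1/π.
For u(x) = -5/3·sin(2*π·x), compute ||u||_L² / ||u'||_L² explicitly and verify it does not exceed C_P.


||u||_L² / ||u'||_L² = 1/(2*π) < C_P = 1/π.

u(x) = -5/3·sin(2*π·x), so u'(x) = -10*π*cos(2*π*x)/3.
Writing u(x) = A·sin(kπx/L) with A = -5/3 and k = 2, use ∫_0^L sin²(kπx/L) dx = L/2 and ∫_0^L cos²(kπx/L) dx = L/2.
u² = 25/9·sin²(2*π·x) and (u')² = 100*π^2/9·cos²(2*π·x), and each of sin², cos² integrates to L/2 = 1/2 over (0, 1).
∫_0^1 u² dx = 25/18, so ||u||_L² = 5*sqrt(2)/6.
∫_0^1 (u')² dx = 50*π^2/9, so ||u'||_L² = 5*sqrt(2)*π/3.
Ratio ||u||_L² / ||u'||_L² = 1/(2*π).
Sharp Poincaré constant on H^1_0(0, 1) is C_P = L/π = 1/π, achieved by sin(π·x).
This is the k = 2 harmonic; the ratio L/(kπ) is strictly less than C_P = L/π, consistent with the sharp inequality ||u||_L² ≤ C_P ||u'||_L².


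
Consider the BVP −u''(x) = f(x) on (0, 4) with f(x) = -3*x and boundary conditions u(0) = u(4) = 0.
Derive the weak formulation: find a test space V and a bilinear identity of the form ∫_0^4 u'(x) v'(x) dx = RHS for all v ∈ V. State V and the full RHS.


V = H^1_0(0, 4) (so v(0) = v(4) = 0); weak form: ∫_0^4 u'v' dx = ∫_0^4 (-3*x) v dx for all v ∈ V.

Multiply both sides by a test function v and integrate from 0 to 4:
  ∫_0^4 −u''(x) v(x) dx = ∫_0^4 f(x) v(x) dx.
Integrate the LHS by parts once:
  ∫_0^4 −u'' v dx = −[u'(x) v(x)]_0^4 + ∫_0^4 u'(x) v'(x) dx.
Thus ∫_0^4 u'(x) v'(x) dx = ∫_0^4 f(x) v(x) dx + [u'(x) v(x)]_0^4.
Choose V so that boundary terms are either known or forced to vanish.
u is Dirichlet: u(0) = u(4) = 0. Let V = H^1_0(0, 4); then v(0) = v(4) = 0, and [u' v]_0^4 = 0.
Weak formulation: find u (satisfying any essential BC) such that ∫_0^4 u'(x) v'(x) dx = ∫_0^4 f v dx for all v ∈ V.
Substituting f(x) = -3*x, the right-hand side is ∫_0^4 (-3*x) v dx.


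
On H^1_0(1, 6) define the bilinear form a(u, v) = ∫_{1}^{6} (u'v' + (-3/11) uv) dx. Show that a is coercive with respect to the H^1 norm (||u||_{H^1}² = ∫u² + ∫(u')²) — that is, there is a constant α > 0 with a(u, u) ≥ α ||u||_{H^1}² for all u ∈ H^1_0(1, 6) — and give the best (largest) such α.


α = (-75/11 + π^2)/(π^2 + 25)

Coercivity of a(·,·) on H^1_0(1, 6) means a(u, u) ≥ α ||u||_{H^1}² for every u ∈ H^1_0.
The interval has length L = 5, and Poincaré/coercivity depend only on L. Here a(u, u) = ∫(u')² + (-3/11)·∫u².
Here c = -3/11 < 0 with |c| < (π/L)² = π^2/25, so coercivity still holds. The condition a(u,u) ≥ α||u||_{H^1}² reads (1−α)∫(u')² ≥ (α−c)∫u². Any admissible α is ≤ 1 (rapidly oscillating u have ∫u²/∫(u')² → 0), and α = 1 would force 0 ≥ (1−c)∫u², impossible since c < 1; so 1−α > 0. By the sharp Poincaré inequality on H^1_0 of an interval of length L, ∫(u')² ≥ (π/L)²∫u² with equality for the first sine mode sin(π(x−x₀)/L) (x₀ the left endpoint), so the inequality holds for all u iff (1−α)(π/L)² ≥ α − c, i.e. α ≤ ((π/L)² + c)/((π/L)² + 1) = (1 + c(L/π)²)/(1 + (L/π)²). (Direct route, valid since c ≤ 0: Poincaré gives c∫u² ≥ c(L/π)²∫(u')², so a(u,u) ≥ (1 + c(L/π)²)∫(u')², while ||u||_{H^1}² ≤ (1 + (L/π)²)∫(u')²; dividing yields the same α.) With (π/L)² = π^2/25 and c = -3/11, the largest admissible constant is α = ((π/L)² + c)/((π/L)² + 1).
Simplifying, α = (-75/11 + π^2)/(π^2 + 25).
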